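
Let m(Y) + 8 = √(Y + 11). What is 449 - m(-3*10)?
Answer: 457 - I*√19 ≈ 457.0 - 4.3589*I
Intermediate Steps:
m(Y) = -8 + √(11 + Y) (m(Y) = -8 + √(Y + 11) = -8 + √(11 + Y))
449 - m(-3*10) = 449 - (-8 + √(11 - 3*10)) = 449 - (-8 + √(11 - 30)) = 449 - (-8 + √(-19)) = 449 - (-8 + I*√19) = 449 + (8 - I*√19) = 457 - I*√19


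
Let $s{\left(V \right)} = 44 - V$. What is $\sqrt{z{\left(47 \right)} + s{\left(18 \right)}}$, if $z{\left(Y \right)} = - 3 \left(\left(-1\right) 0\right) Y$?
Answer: $\sqrt{26} \approx 5.099$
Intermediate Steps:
$z{\left(Y \right)} = 0$ ($z{\left(Y \right)} = \left(-3\right) 0 Y = 0 Y = 0$)
$\sqrt{z{\left(47 \right)} + s{\left(18 \right)}} = \sqrt{0 + \left(44 - 18\right)} = \sqrt{0 + 26} = \sqrt{26}$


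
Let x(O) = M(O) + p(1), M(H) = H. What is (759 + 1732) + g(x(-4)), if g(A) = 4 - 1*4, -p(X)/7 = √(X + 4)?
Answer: 2491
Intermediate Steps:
p(X) = -7*√(4 + X) (p(X) = -7*√(X + 4) = -7*√(4 + X))
x(O) = O - 7*√5 (x(O) = O - 7*√(4 + 1) = O - 7*√5)
g(A) = 0 (g(A) = 4 - 4 = 0)
(759 + 1732) + g(x(-4)) = (759 + 1732) + 0 = 2491 + 0 = 2491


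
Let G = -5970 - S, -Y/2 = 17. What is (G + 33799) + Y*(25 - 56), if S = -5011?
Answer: 33894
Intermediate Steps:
Y = -34 (Y = -2*17 = -34)
G = -959 (G = -5970 - 1*(-5011) = -5970 + 5011 = -959)
(G + 33799) + Y*(25 - 56) = (-959 + 33799) - 34*(25 - 56) = 32840 - 34*(-31) = 32840 + 1054 = 33894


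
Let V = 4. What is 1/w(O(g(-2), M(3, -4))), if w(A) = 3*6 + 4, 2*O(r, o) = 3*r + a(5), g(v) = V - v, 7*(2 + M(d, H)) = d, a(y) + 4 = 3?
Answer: 1/22 ≈ 0.045455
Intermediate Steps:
a(y) = -1 (a(y) = -4 + 3 = -1)
M(d, H) = -2 + d/7
g(v) = 4 - v
O(r, o) = -½ + 3*r/2 (O(r, o) = (3*r - 1)/2 = (-1 + 3*r)/2 = -½ + 3*r/2)
w(A) = 22 (w(A) = 18 + 4 = 22)
1/w(O(g(-2), M(3, -4))) = 1/22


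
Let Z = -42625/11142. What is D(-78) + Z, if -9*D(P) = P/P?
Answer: -14621/3714 ≈ -3.9367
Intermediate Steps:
Z = -42625/11142 (Z = -42625*1/11142 = -42625/11142 ≈ -3.8256)
D(P) = -1/9 (D(P) = -P/(9*P) = -1/9*1 = -1/9)
D(-78) + Z = -1/9 - 42625/11142 = -14621/3714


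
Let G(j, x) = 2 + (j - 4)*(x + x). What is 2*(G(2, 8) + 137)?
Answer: 214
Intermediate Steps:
G(j, x) = 2 + 2*x*(-4 + j) (G(j, x) = 2 + (-4 + j)*(2*x) = 2 + 2*x*(-4 + j))
2*(G(2, 8) + 137) = 2*((2 - 8*8 + 2*2*8) + 137) = 2*((2 - 64 + 32) + 137) = 2*(-30 + 137) = 2*107 = 214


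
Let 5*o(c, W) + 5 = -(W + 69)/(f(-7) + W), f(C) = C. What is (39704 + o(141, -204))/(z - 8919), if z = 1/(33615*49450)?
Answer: -13925275331845500/3128225347680539 ≈ -4.4515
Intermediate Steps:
z = 1/1662261750 (z = (1/33615)*(1/49450) = 1/1662261750 ≈ 6.0159e-10)
o(c, W) = -1 - (69 + W)/(5*(-7 + W)) (o(c, W) = -1 + (-(W + 69)/(-7 + W))/5 = -1 + (-(69 + W)/(-7 + W))/5 = -1 - (69 + W)/(5*(-7 + W)))
(39704 + o(141, -204))/(z - 8919) = (39704 + 2*(-17 - 3*(-204))/(5*(-7 - 204)))/(1/1662261750 - 8919) = (39704 + (⅖)*(-17 + 612)/(-211))/(-14825712548249/1662261750) = (39704 + (⅖)*(-1/211)*595)*(-1662261750/14825712548249) = (39704 - 238/211)*(-1662261750/14825712548249) = (8377306/211)*(-1662261750/14825712548249) = -13925275331845500/3128225347680539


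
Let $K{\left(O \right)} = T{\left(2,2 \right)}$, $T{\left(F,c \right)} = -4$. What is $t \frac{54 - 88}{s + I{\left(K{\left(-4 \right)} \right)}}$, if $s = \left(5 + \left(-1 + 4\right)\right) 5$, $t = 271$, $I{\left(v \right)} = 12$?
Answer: $- \frac{4607}{26} \approx -177.19$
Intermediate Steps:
$K{\left(O \right)} = -4$
$s = 40$ ($s = \left(5 + 3\right) 5 = 8 \cdot 5 = 40$)
$t \frac{54 - 88}{s + I{\left(K{\left(-4 \right)} \right)}} = 271 \frac{54 - 88}{40 + 12} = 271 \left(- \frac{34}{52}\right) = 271 \left(\left(-34\right) \frac{1}{52}\right) = 271 \left(- \frac{17}{26}\right) = - \frac{4607}{26}$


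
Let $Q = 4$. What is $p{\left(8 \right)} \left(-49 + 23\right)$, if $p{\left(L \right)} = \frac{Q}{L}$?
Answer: $-13$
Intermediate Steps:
$p{\left(L \right)} = \frac{4}{L}$
$p{\left(8 \right)} \left(-49 + 23\right) = \frac{4}{8} \left(-49 + 23\right) = 4 \cdot \frac{1}{8} \left(-26\right) = \frac{1}{2} \left(-26\right) = -13$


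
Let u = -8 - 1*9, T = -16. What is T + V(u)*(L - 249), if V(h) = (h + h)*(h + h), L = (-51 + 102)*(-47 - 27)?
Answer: -4650604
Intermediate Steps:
L = -3774 (L = 51*(-74) = -3774)
u = -17 (u = -8 - 9 = -17)
V(h) = 4*h² (V(h) = (2*h)*(2*h) = 4*h²)
T + V(u)*(L - 249) = -16 + (4*(-17)²)*(-3774 - 249) = -16 + (4*289)*(-4023) = -16 + 1156*(-4023) = -16 - 4650588 = -4650604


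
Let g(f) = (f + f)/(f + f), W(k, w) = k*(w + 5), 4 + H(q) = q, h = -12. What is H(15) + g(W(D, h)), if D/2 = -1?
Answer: 12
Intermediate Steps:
D = -2 (D = 2*(-1) = -2)
H(q) = -4 + q
W(k, w) = k*(5 + w)
g(f) = 1 (g(f) = (2*f)/((2*f)) = (2*f)*(1/(2*f)) = 1)
H(15) + g(W(D, h)) = (-4 + 15) + 1 = 11 + 1 = 12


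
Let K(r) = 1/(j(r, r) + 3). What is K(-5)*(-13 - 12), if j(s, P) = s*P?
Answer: -25/28 ≈ -0.89286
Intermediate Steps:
j(s, P) = P*s
K(r) = 1/(3 + r²) (K(r) = 1/(r*r + 3) = 1/(r² + 3) = 1/(3 + r²))
K(-5)*(-13 - 12) = (-13 - 12)/(3 + (-5)²) = -25/(3 + 25) = -25/28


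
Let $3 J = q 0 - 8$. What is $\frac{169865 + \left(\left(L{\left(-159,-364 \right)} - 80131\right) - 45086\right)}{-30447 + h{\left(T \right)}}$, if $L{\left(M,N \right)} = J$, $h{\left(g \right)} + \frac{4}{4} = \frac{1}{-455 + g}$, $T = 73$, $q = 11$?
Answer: $- \frac{51163552}{34893411} \approx -1.4663$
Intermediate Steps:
$h{\left(g \right)} = -1 + \frac{1}{-455 + g}$
$J = - \frac{8}{3}$ ($J = \frac{11 \cdot 0 - 8}{3} = \frac{0 - 8}{3} = \frac{1}{3} \left(-8\right) = - \frac{8}{3} \approx -2.6667$)
$L{\left(M,N \right)} = - \frac{8}{3}$
$\frac{169865 + \left(\left(L{\left(-159,-364 \right)} - 80131\right) - 45086\right)}{-30447 + h{\left(T \right)}} = \frac{169865 - \frac{375659}{3}}{-30447 + \frac{456 - 73}{-455 + 73}} = \frac{169865 - \frac{375659}{3}}{-30447 + \frac{456 - 73}{-382}} = \frac{169865 - \frac{375659}{3}}{-30447 - \frac{383}{382}} = \frac{133936}{3 \left(-30447 - \frac{383}{382}\right)} = \frac{133936}{3 \left(- \frac{11631137}{382}\right)} = \frac{133936}{3} \left(- \frac{382}{11631137}\right) = - \frac{51163552}{34893411}$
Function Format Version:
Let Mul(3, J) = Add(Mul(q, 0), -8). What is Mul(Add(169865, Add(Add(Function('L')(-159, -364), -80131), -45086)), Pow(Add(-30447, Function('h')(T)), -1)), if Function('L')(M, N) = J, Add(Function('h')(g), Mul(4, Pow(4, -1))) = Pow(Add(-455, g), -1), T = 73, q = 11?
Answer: Rational(-51163552, 34893411) ≈ -1.4663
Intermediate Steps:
Function('h')(g) = Add(-1, Pow(Add(-455, g), -1))
J = Rational(-8, 3) (J = Mul(Rational(1, 3), Add(Mul(11, 0), -8)) = Mul(Rational(1, 3), Add(0, -8)) = Mul(Rational(1, 3), -8) = Rational(-8, 3) ≈ -2.6667)
Function('L')(M, N) = Rational(-8, 3)
Mul(Add(169865, Add(Add(Function('L')(-159, -364), -80131), -45086)), Pow(Add(-30447, Function('h')(T)), -1)) = Mul(Add(169865, Add(Add(Rational(-8, 3), -80131), -45086)), Pow(Add(-30447, Mul(Pow(Add(-455, 73), -1), Add(456, Mul(-1, 73)))), -1)) = Mul(Add(169865, Add(Rational(-240401, 3), -45086)), Pow(Add(-30447, Mul(Pow(-382, -1), Add(456, -73))), -1)) = Mul(Add(169865, Rational(-375659, 3)), Pow(Add(-30447, Mul(Rational(-1, 382), 383)), -1)) = Mul(Rational(133936, 3), Pow(Add(-30447, Rational(-383, 382)), -1)) = Mul(Rational(133936, 3), Pow(Rational(-11631137, 382), -1)) = Mul(Rational(133936, 3), Rational(-382, 11631137)) = Rational(-51163552, 34893411)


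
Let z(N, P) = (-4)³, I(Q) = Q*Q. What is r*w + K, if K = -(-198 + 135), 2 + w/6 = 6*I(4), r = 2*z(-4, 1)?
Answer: -72129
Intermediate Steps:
I(Q) = Q²
z(N, P) = -64
r = -128 (r = 2*(-64) = -128)
w = 564 (w = -12 + 6*(6*4²) = -12 + 6*(6*16) = -12 + 6*96 = -12 + 576 = 564)
K = 63 (K = -1*(-63) = 63)
r*w + K = -128*564 + 63 = -72192 + 63 = -72129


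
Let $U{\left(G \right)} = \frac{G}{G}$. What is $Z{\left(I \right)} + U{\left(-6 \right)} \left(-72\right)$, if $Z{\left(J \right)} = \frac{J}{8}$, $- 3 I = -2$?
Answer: $- \frac{863}{12} \approx -71.917$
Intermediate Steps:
$I = \frac{2}{3}$ ($I = \left(- \frac{1}{3}\right) \left(-2\right) = \frac{2}{3} \approx 0.66667$)
$U{\left(G \right)} = 1$
$Z{\left(J \right)} = \frac{J}{8}$ ($Z{\left(J \right)} = J \frac{1}{8} = \frac{J}{8}$)
$Z{\left(I \right)} + U{\left(-6 \right)} \left(-72\right) = \frac{1}{8} \cdot \frac{2}{3} + 1 \left(-72\right) = \frac{1}{12} - 72 = - \frac{863}{12}$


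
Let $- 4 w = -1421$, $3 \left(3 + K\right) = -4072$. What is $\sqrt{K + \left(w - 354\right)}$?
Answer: $\frac{i \sqrt{48927}}{6} \approx 36.866 i$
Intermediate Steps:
$K = - \frac{4081}{3}$ ($K = -3 + \frac{1}{3} \left(-4072\right) = -3 - \frac{4072}{3} = - \frac{4081}{3} \approx -1360.3$)
$w = \frac{1421}{4}$ ($w = \left(- \frac{1}{4}\right) \left(-1421\right) = \frac{1421}{4} \approx 355.25$)
$\sqrt{K + \left(w - 354\right)} = \sqrt{- \frac{4081}{3} + \left(\frac{1421}{4} - 354\right)} = \sqrt{- \frac{4081}{3} + \frac{5}{4}} = \sqrt{- \frac{16309}{12}} = \frac{i \sqrt{48927}}{6}$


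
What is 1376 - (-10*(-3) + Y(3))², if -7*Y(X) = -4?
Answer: 21628/49 ≈ 441.39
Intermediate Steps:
Y(X) = 4/7 (Y(X) = -⅐*(-4) = 4/7)
1376 - (-10*(-3) + Y(3))² = 1376 - (-10*(-3) + 4/7)² = 1376 - (30 + 4/7)² = 1376 - (214/7)² = 1376 - 1*45796/49 = 1376 - 45796/49 = 21628/49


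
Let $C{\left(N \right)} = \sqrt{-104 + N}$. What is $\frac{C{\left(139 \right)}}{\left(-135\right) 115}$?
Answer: $- \frac{\sqrt{35}}{15525} \approx -0.00038107$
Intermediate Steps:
$\frac{C{\left(139 \right)}}{\left(-135\right) 115} = \frac{\sqrt{-104 + 139}}{\left(-135\right) 115} = \frac{\sqrt{35}}{-15525} = \sqrt{35} \left(- \frac{1}{15525}\right) = - \frac{\sqrt{35}}{15525}$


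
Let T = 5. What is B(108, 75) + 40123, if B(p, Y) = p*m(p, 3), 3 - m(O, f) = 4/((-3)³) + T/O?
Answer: 40458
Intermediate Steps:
m(O, f) = 85/27 - 5/O (m(O, f) = 3 - (4/((-3)³) + 5/O) = 3 - (4/(-27) + 5/O) = 3 - (4*(-1/27) + 5/O) = 3 - (-4/27 + 5/O) = 3 + (4/27 - 5/O) = 85/27 - 5/O)
B(p, Y) = p*(85/27 - 5/p)
B(108, 75) + 40123 = (-5 + (85/27)*108) + 40123 = (-5 + 340) + 40123 = 335 + 40123 = 40458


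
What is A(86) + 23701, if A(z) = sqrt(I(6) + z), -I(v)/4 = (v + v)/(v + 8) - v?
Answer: 23701 + sqrt(5222)/7 ≈ 23711.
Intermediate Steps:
I(v) = 4*v - 8*v/(8 + v) (I(v) = -4*((v + v)/(v + 8) - v) = -4*((2*v)/(8 + v) - v) = -4*(2*v/(8 + v) - v) = -4*(-v + 2*v/(8 + v)) = 4*v - 8*v/(8 + v))
A(z) = sqrt(144/7 + z) (A(z) = sqrt(4*6*(6 + 6)/(8 + 6) + z) = sqrt(4*6*12/14 + z) = sqrt(4*6*(1/14)*12 + z) = sqrt(144/7 + z))
A(86) + 23701 = sqrt(1008 + 49*86)/7 + 23701 = sqrt(1008 + 4214)/7 + 23701 = sqrt(5222)/7 + 23701 = 23701 + sqrt(5222)/7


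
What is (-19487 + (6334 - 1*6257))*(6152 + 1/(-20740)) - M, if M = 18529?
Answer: -247695430885/2074 ≈ -1.1943e+8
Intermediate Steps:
(-19487 + (6334 - 1*6257))*(6152 + 1/(-20740)) - M = (-19487 + (6334 - 1*6257))*(6152 + 1/(-20740)) - 1*18529 = (-19487 + (6334 - 6257))*(6152 - 1/20740) - 18529 = (-19487 + 77)*(127592479/20740) - 18529 = -19410*127592479/20740 - 18529 = -247657001739/2074 - 18529 = -247695430885/2074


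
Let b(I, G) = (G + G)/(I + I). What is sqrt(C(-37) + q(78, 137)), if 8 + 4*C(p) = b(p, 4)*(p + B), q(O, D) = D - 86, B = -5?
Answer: sqrt(68635)/37 ≈ 7.0806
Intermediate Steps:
b(I, G) = G/I (b(I, G) = (2*G)/((2*I)) = (2*G)*(1/(2*I)) = G/I)
q(O, D) = -86 + D
C(p) = -2 + (-5 + p)/p (C(p) = -2 + ((4/p)*(p - 5))/4 = -2 + ((4/p)*(-5 + p))/4 = -2 + (4*(-5 + p)/p)/4 = -2 + (-5 + p)/p)
sqrt(C(-37) + q(78, 137)) = sqrt((-5 - 1*(-37))/(-37) + (-86 + 137)) = sqrt(-(-5 + 37)/37 + 51) = sqrt(-1/37*32 + 51) = sqrt(-32/37 + 51) = sqrt(1855/37) = sqrt(68635)/37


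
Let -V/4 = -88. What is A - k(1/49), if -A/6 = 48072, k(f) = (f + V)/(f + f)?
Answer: -594113/2 ≈ -2.9706e+5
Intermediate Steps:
V = 352 (V = -4*(-88) = 352)
k(f) = (352 + f)/(2*f) (k(f) = (f + 352)/(f + f) = (352 + f)/((2*f)) = (352 + f)*(1/(2*f)) = (352 + f)/(2*f))
A = -288432 (A = -6*48072 = -288432)
A - k(1/49) = -288432 - (352 + 1/49)/(2*(1/49)) = -288432 - (352 + 1/49)/(2*1/49) = -288432 - 49*17249/(2*49) = -288432 - 1*17249/2 = -288432 - 17249/2 = -594113/2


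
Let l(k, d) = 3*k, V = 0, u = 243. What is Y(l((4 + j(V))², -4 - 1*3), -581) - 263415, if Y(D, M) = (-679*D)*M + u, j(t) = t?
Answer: 18672780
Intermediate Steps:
Y(D, M) = 243 - 679*D*M (Y(D, M) = (-679*D)*M + 243 = -679*D*M + 243 = 243 - 679*D*M)
Y(l((4 + j(V))², -4 - 1*3), -581) - 263415 = (243 - 679*3*(4 + 0)²*(-581)) - 263415 = (243 - 679*3*4²*(-581)) - 263415 = (243 - 679*3*16*(-581)) - 263415 = (243 - 679*48*(-581)) - 263415 = (243 + 18935952) - 263415 = 18936195 - 263415 = 18672780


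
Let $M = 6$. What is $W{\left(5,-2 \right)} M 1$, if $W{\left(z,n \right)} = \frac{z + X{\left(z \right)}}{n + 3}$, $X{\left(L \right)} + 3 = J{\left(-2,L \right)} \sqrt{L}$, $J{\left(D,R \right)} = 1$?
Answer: $12 + 6 \sqrt{5} \approx 25.416$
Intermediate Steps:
$X{\left(L \right)} = -3 + \sqrt{L}$ ($X{\left(L \right)} = -3 + 1 \sqrt{L} = -3 + \sqrt{L}$)
$W{\left(z,n \right)} = \frac{-3 + z + \sqrt{z}}{3 + n}$ ($W{\left(z,n \right)} = \frac{z + \left(-3 + \sqrt{z}\right)}{n + 3} = \frac{-3 + z + \sqrt{z}}{3 + n}$)
$W{\left(5,-2 \right)} M 1 = \frac{-3 + 5 + \sqrt{5}}{3 - 2} \cdot 6 \cdot 1 = \frac{2 + \sqrt{5}}{1} \cdot 6 \cdot 1 = 1 \left(2 + \sqrt{5}\right) 6 \cdot 1 = \left(2 + \sqrt{5}\right) 6 \cdot 1 = \left(12 + 6 \sqrt{5}\right) 1 = 12 + 6 \sqrt{5}$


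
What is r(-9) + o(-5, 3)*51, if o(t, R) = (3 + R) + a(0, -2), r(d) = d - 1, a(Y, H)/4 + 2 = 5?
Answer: 908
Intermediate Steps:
a(Y, H) = 12 (a(Y, H) = -8 + 4*5 = -8 + 20 = 12)
r(d) = -1 + d
o(t, R) = 15 + R (o(t, R) = (3 + R) + 12 = 15 + R)
r(-9) + o(-5, 3)*51 = (-1 - 9) + (15 + 3)*51 = -10 + 18*51 = -10 + 918 = 908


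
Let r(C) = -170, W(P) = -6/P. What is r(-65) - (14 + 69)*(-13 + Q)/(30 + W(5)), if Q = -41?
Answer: -115/8 ≈ -14.375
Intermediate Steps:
r(-65) - (14 + 69)*(-13 + Q)/(30 + W(5)) = -170 - (14 + 69)*(-13 - 41)/(30 - 6/5) = -170 - 83*(-54/(30 - 6*1/5)) = -170 - 83*(-54/(30 - 6/5)) = -170 - 83*(-54/144/5) = -170 - 83*(-54*5/144) = -170 - 83*(-15)/8 = -170 - 1*(-1245/8) = -170 + 1245/8 = -115/8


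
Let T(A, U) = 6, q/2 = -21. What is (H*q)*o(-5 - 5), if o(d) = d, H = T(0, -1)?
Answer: 2520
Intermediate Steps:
q = -42 (q = 2*(-21) = -42)
H = 6
(H*q)*o(-5 - 5) = (6*(-42))*(-5 - 5) = -252*(-10) = 2520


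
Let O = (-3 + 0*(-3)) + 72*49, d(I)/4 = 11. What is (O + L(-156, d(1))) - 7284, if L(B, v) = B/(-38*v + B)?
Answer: -1717824/457 ≈ -3758.9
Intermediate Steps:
d(I) = 44 (d(I) = 4*11 = 44)
L(B, v) = B/(B - 38*v)
O = 3525 (O = (-3 + 0) + 3528 = -3 + 3528 = 3525)
(O + L(-156, d(1))) - 7284 = (3525 - 156/(-156 - 38*44)) - 7284 = (3525 - 156/(-156 - 1672)) - 7284 = (3525 - 156/(-1828)) - 7284 = (3525 - 156*(-1/1828)) - 7284 = (3525 + 39/457) - 7284 = 1610964/457 - 7284 = -1717824/457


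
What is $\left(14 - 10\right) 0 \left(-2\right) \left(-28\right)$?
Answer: $0$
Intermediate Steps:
$\left(14 - 10\right) 0 \left(-2\right) \left(-28\right) = \left(14 - 10\right) 0 \left(-28\right) = 4 \cdot 0 \left(-28\right) = 0 \left(-28\right) = 0$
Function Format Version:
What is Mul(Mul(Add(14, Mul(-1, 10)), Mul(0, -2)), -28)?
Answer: 0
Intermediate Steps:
Mul(Mul(Add(14, Mul(-1, 10)), Mul(0, -2)), -28) = Mul(Mul(Add(14, -10), 0), -28) = Mul(Mul(4, 0), -28) = Mul(0, -28) = 0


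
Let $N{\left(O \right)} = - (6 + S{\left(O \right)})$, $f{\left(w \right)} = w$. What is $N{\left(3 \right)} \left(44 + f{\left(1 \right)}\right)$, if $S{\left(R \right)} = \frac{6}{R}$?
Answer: $-360$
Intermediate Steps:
$N{\left(O \right)} = -6 - \frac{6}{O}$ ($N{\left(O \right)} = - (6 + \frac{6}{O}) = -6 - \frac{6}{O}$)
$N{\left(3 \right)} \left(44 + f{\left(1 \right)}\right) = \left(-6 - \frac{6}{3}\right) \left(44 + 1\right) = \left(-6 - 2\right) 45 = \left(-8\right) 45 = -360$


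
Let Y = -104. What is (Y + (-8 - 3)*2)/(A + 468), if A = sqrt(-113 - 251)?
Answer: -1134/4219 + 63*I*sqrt(91)/54847 ≈ -0.26878 + 0.010957*I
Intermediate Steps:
A = 2*I*sqrt(91) (A = sqrt(-364) = 2*I*sqrt(91) ≈ 19.079*I)
(Y + (-8 - 3)*2)/(A + 468) = (-104 + (-8 - 3)*2)/(2*I*sqrt(91) + 468) = (-104 - 11*2)/(468 + 2*I*sqrt(91)) = (-104 - 22)/(468 + 2*I*sqrt(91)) = -126/(468 + 2*I*sqrt(91))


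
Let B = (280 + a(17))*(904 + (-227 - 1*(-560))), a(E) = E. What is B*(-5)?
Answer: -1836945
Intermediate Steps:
B = 367389 (B = (280 + 17)*(904 + (-227 - 1*(-560))) = 297*(904 + (-227 + 560)) = 297*(904 + 333) = 297*1237 = 367389)
B*(-5) = 367389*(-5) = -1836945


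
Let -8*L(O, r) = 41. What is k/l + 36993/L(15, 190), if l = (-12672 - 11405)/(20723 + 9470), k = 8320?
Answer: -17424879848/987157 ≈ -17652.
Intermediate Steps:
L(O, r) = -41/8 (L(O, r) = -⅛*41 = -41/8)
l = -24077/30193 ≈ -0.79744
k/l + 36993/L(15, 190) = 8320/(-24077/30193) + 36993/(-41/8) = 8320*(-30193/24077) + 36993*(-8/41) = -251205760/24077 - 295944/41 = -17424879848/987157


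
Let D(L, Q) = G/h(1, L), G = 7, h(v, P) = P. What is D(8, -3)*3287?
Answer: 23009/8 ≈ 2876.1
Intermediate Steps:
D(L, Q) = 7/L
D(8, -3)*3287 = (7/8)*3287 = 23009/8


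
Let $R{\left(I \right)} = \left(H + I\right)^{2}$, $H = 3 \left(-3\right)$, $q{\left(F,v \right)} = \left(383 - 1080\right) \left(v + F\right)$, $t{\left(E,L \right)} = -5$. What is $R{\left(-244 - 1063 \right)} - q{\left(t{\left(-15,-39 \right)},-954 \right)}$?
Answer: $1063433$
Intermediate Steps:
$q{\left(F,v \right)} = - 697 F - 697 v$ ($q{\left(F,v \right)} = - 697 \left(F + v\right) = - 697 F - 697 v$)
$H = -9$
$R{\left(I \right)} = \left(-9 + I\right)^{2}$
$R{\left(-244 - 1063 \right)} - q{\left(t{\left(-15,-39 \right)},-954 \right)} = \left(-9 - 1307\right)^{2} - \left(\left(-697\right) \left(-5\right) - -664938\right) = \left(-9 - 1307\right)^{2} - \left(3485 + 664938\right) = \left(-1316\right)^{2} - 668423 = 1731856 - 668423 = 1063433$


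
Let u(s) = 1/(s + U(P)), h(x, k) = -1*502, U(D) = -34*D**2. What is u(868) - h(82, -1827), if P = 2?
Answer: 367465/732 ≈ 502.00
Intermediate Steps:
h(x, k) = -502
u(s) = 1/(-136 + s) (u(s) = 1/(s - 34*2**2) = 1/(s - 34*4) = 1/(s - 136) = 1/(-136 + s))
u(868) - h(82, -1827) = 1/(-136 + 868) - 1*(-502) = 1/732 + 502 = 367465/732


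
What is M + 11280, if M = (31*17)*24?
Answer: 23928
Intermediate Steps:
M = 12648 (M = 527*24 = 12648)
M + 11280 = 12648 + 11280 = 23928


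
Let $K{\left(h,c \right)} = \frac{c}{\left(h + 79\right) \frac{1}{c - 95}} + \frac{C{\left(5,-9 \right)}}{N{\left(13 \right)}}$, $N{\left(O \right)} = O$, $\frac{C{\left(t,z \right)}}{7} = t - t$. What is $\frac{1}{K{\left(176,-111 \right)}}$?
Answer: $\frac{85}{7622} \approx 0.011152$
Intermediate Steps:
$C{\left(t,z \right)} = 0$ ($C{\left(t,z \right)} = 7 \left(t - t\right) = 7 \cdot 0 = 0$)
$K{\left(h,c \right)} = \frac{c \left(-95 + c\right)}{79 + h}$ ($K{\left(h,c \right)} = \frac{c}{\left(h + 79\right) \frac{1}{c - 95}} + \frac{0}{13} = \frac{c}{\left(79 + h\right) \frac{1}{-95 + c}} + 0 \cdot \frac{1}{13} = \frac{c}{\frac{1}{-95 + c} \left(79 + h\right)} + 0 = c \frac{-95 + c}{79 + h} + 0 = \frac{c \left(-95 + c\right)}{79 + h} + 0 = \frac{c \left(-95 + c\right)}{79 + h}$)
$\frac{1}{K{\left(176,-111 \right)}} = \frac{1}{\left(-111\right) \frac{1}{79 + 176} \left(-95 - 111\right)} = \frac{1}{\left(-111\right) \frac{1}{255} \left(-206\right)} = \frac{1}{\frac{7622}{85}} = \frac{85}{7622}$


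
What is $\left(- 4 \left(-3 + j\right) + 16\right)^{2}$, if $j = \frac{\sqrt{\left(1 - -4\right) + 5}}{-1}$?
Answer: $944 + 224 \sqrt{10} \approx 1652.3$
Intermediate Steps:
$j = - \sqrt{10}$ ($j = \sqrt{\left(1 + 4\right) + 5} \left(-1\right) = \sqrt{5 + 5} \left(-1\right) = \sqrt{10} \left(-1\right) = - \sqrt{10} \approx -3.1623$)
$\left(- 4 \left(-3 + j\right) + 16\right)^{2} = \left(- 4 \left(-3 - \sqrt{10}\right) + 16\right)^{2} = \left(\left(12 + 4 \sqrt{10}\right) + 16\right)^{2} = \left(28 + 4 \sqrt{10}\right)^{2}$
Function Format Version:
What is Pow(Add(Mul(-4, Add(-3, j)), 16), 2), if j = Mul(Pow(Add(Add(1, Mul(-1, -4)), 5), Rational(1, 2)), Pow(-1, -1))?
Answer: Add(944, Mul(224, Pow(10, Rational(1, 2)))) ≈ 1652.3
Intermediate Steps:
j = Mul(-1, Pow(10, Rational(1, 2))) (j = Mul(Pow(Add(Add(1, 4), 5), Rational(1, 2)), -1) = Mul(Pow(Add(5, 5), Rational(1, 2)), -1) = Mul(Pow(10, Rational(1, 2)), -1) = Mul(-1, Pow(10, Rational(1, 2))) ≈ -3.1623)
Pow(Add(Mul(-4, Add(-3, j)), 16), 2) = Pow(Add(Mul(-4, Add(-3, Mul(-1, Pow(10, Rational(1, 2))))), 16), 2) = Pow(Add(Add(12, Mul(4, Pow(10, Rational(1, 2)))), 16), 2) = Pow(Add(28, Mul(4, Pow(10, Rational(1, 2)))), 2)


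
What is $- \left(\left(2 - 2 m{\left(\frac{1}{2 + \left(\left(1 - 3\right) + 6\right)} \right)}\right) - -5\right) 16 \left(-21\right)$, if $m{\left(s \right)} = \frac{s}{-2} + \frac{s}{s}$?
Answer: $1736$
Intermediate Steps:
$m{\left(s \right)} = 1 - \frac{s}{2}$ ($m{\left(s \right)} = s \left(- \frac{1}{2}\right) + 1 = - \frac{s}{2} + 1 = 1 - \frac{s}{2}$)
$- \left(\left(2 - 2 m{\left(\frac{1}{2 + \left(\left(1 - 3\right) + 6\right)} \right)}\right) - -5\right) 16 \left(-21\right) = - \left(\left(2 - 2 \left(1 - \frac{1}{2 \left(2 + \left(\left(1 - 3\right) + 6\right)\right)}\right)\right) - -5\right) 16 \left(-21\right) = - \left(\left(2 - 2 \left(1 - \frac{1}{2 \left(2 + \left(-2 + 6\right)\right)}\right)\right) + 5\right) 16 \left(-21\right) = - \left(\left(2 - 2 \left(1 - \frac{1}{2 \left(2 + 4\right)}\right)\right) + 5\right) 16 \left(-21\right) = - \left(\left(2 - 2 \left(1 - \frac{1}{2 \cdot 6}\right)\right) + 5\right) 16 \left(-21\right) = - \left(\left(2 - 2 \left(1 - \frac{1}{12}\right)\right) + 5\right) 16 \left(-21\right) = - \left(\left(2 - \frac{11}{6}\right) + 5\right) 16 \left(-21\right) = - \left(\frac{1}{6} + 5\right) 16 \left(-21\right) = - \frac{31}{6} \cdot 16 \left(-21\right) = - \frac{248 \left(-21\right)}{3} = \left(-1\right) \left(-1736\right) = 1736$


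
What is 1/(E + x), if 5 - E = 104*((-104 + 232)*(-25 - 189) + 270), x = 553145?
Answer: 1/3373838 ≈ 2.9640e-7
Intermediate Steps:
E = 2820693 (E = 5 - 104*((-104 + 232)*(-25 - 189) + 270) = 5 - 104*(128*(-214) + 270) = 5 - 104*(-27392 + 270) = 5 - 104*(-27122) = 5 - 1*(-2820688) = 5 + 2820688 = 2820693)
1/(E + x) = 1/(2820693 + 553145) = 1/3373838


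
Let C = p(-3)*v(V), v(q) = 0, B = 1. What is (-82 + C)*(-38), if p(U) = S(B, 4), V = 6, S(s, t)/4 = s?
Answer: 3116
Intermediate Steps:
S(s, t) = 4*s
p(U) = 4 (p(U) = 4*1 = 4)
C = 0 (C = 4*0 = 0)
(-82 + C)*(-38) = (-82 + 0)*(-38) = -82*(-38) = 3116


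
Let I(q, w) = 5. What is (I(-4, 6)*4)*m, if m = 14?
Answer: 280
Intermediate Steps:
(I(-4, 6)*4)*m = (5*4)*14 = 20*14 = 280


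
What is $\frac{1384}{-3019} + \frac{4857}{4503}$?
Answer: $\frac{2810377}{4531519} \approx 0.62018$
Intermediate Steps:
$\frac{1384}{-3019} + \frac{4857}{4503} = 1384 \left(- \frac{1}{3019}\right) + 4857 \cdot \frac{1}{4503} = - \frac{1384}{3019} + \frac{1619}{1501} = \frac{2810377}{4531519}$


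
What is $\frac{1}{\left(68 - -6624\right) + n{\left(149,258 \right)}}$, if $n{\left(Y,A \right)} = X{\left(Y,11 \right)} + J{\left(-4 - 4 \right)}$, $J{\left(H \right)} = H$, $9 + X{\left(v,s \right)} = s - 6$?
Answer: $\frac{1}{6680} \approx 0.0001497$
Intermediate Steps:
$X{\left(v,s \right)} = -15 + s$ ($X{\left(v,s \right)} = -9 + \left(s - 6\right) = -9 + \left(-6 + s\right) = -15 + s$)
$n{\left(Y,A \right)} = -12$ ($n{\left(Y,A \right)} = \left(-15 + 11\right) - 8 = -4 - 8 = -12$)
$\frac{1}{\left(68 - -6624\right) + n{\left(149,258 \right)}} = \frac{1}{\left(68 - -6624\right) - 12} = \frac{1}{\left(68 + 6624\right) - 12} = \frac{1}{6692 - 12} = \frac{1}{6680}$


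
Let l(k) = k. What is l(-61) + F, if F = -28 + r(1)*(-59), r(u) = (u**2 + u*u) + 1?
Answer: -266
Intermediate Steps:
r(u) = 1 + 2*u**2 (r(u) = (u**2 + u**2) + 1 = 2*u**2 + 1 = 1 + 2*u**2)
F = -205 (F = -28 + (1 + 2*1**2)*(-59) = -28 + (1 + 2*1)*(-59) = -28 + (1 + 2)*(-59) = -28 + 3*(-59) = -28 - 177 = -205)
l(-61) + F = -61 - 205 = -266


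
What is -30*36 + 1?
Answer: -1079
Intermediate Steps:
-30*36 + 1 = -1080 + 1 = -1079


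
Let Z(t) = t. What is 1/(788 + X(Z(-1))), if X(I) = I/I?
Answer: 1/789 ≈ 0.0012674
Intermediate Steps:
X(I) = 1
1/(788 + X(Z(-1))) = 1/(788 + 1) = 1/789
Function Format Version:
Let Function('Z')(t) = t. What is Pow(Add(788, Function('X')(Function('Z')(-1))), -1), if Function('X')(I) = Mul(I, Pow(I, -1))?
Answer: Rational(1, 789) ≈ 0.0012674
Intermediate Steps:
Function('X')(I) = 1
Pow(Add(788, Function('X')(Function('Z')(-1))), -1) = Pow(Add(788, 1), -1) = Pow(789, -1) = Rational(1, 789)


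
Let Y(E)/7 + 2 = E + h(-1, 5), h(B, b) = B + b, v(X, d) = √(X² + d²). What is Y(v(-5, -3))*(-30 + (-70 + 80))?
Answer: -280 - 140*√34 ≈ -1096.3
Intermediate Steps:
Y(E) = 14 + 7*E (Y(E) = -14 + 7*(E + (-1 + 5)) = -14 + 7*(E + 4) = -14 + 7*(4 + E) = -14 + (28 + 7*E) = 14 + 7*E)
Y(v(-5, -3))*(-30 + (-70 + 80)) = (14 + 7*√((-5)² + (-3)²))*(-30 + (-70 + 80)) = (14 + 7*√(25 + 9))*(-30 + 10) = (14 + 7*√34)*(-20) = -280 - 140*√34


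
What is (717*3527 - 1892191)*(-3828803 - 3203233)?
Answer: -4477072296048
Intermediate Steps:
(717*3527 - 1892191)*(-3828803 - 3203233) = (2528859 - 1892191)*(-7032036) = 636668*(-7032036) = -4477072296048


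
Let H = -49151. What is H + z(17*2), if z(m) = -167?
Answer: -49318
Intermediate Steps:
H + z(17*2) = -49151 - 167 = -49318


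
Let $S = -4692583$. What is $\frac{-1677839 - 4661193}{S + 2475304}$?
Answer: $\frac{6339032}{2217279} \approx 2.8589$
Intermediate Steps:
$\frac{-1677839 - 4661193}{S + 2475304} = \frac{-1677839 - 4661193}{-4692583 + 2475304} = - \frac{6339032}{-2217279} = \left(-6339032\right) \left(- \frac{1}{2217279}\right) = \frac{6339032}{2217279}$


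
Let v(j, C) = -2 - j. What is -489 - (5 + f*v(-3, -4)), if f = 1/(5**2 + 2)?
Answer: -13339/27 ≈ -494.04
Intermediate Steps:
f = 1/27 (f = 1/(25 + 2) = 1/27 ≈ 0.037037)
-489 - (5 + f*v(-3, -4)) = -489 - (5 + (-2 - 1*(-3))/27) = -489 - (5 + (-2 + 3)/27) = -489 - (5 + (1/27)*1) = -489 - (5 + 1/27) = -489 - 1*136/27 = -489 - 136/27 = -13339/27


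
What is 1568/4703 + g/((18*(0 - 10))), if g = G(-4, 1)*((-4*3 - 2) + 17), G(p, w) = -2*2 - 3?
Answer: 127001/282180 ≈ 0.45007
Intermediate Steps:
G(p, w) = -7 (G(p, w) = -4 - 3 = -7)
g = -21 (g = -7*((-4*3 - 2) + 17) = -7*((-12 - 2) + 17) = -7*(-14 + 17) = -7*3 = -21)
1568/4703 + g/((18*(0 - 10))) = 1568/4703 - 21*1/(18*(0 - 10)) = 1568*(1/4703) - 21/(18*(-10)) = 1568/4703 - 21/(-180) = 1568/4703 - 21*(-1/180) = 1568/4703 + 7/60 = 127001/282180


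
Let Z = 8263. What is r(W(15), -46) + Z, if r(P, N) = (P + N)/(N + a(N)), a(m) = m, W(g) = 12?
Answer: 380115/46 ≈ 8263.4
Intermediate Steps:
r(P, N) = (N + P)/(2*N) (r(P, N) = (P + N)/(N + N) = (N + P)/((2*N)) = (N + P)*(1/(2*N)) = (N + P)/(2*N))
r(W(15), -46) + Z = (½)*(-46 + 12)/(-46) + 8263 = (½)*(-1/46)*(-34) + 8263 = 17/46 + 8263 = 380115/46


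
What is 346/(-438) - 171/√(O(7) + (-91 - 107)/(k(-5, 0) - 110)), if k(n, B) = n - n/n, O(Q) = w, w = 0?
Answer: -173/219 - 57*√638/11 ≈ -131.68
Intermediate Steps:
O(Q) = 0
k(n, B) = -1 + n (k(n, B) = n - 1*1 = n - 1 = -1 + n)
346/(-438) - 171/√(O(7) + (-91 - 107)/(k(-5, 0) - 110)) = 346/(-438) - 171/√(0 + (-91 - 107)/((-1 - 5) - 110)) = 346*(-1/438) - 171/√(0 - 198/(-6 - 110)) = -173/219 - 171/√(0 - 198/(-116)) = -173/219 - 171/√(0 - 198*(-1/116)) = -173/219 - 171/√(0 + 99/58) = -173/219 - 171*√638/33 = -173/219 - 57*√638/11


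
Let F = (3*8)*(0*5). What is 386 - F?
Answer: 386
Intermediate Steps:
F = 0 (F = 24*0 = 0)
386 - F = 386 - 1*0 = 386 + 0 = 386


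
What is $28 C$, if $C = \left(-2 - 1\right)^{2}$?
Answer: $252$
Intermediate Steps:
$C = 9$ ($C = \left(-3\right)^{2} = 9$)
$28 C = 28 \cdot 9 = 252$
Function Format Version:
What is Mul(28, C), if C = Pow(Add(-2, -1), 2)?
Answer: 252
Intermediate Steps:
C = 9 (C = Pow(-3, 2) = 9)
Mul(28, C) = Mul(28, 9) = 252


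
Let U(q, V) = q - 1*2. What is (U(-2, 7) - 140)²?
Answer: 20736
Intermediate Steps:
U(q, V) = -2 + q (U(q, V) = q - 2 = -2 + q)
(U(-2, 7) - 140)² = ((-2 - 2) - 140)² = (-4 - 140)² = (-144)² = 20736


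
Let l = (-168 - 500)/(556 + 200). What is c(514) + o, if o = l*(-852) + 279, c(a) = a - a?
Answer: 65005/63 ≈ 1031.8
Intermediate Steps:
c(a) = 0
l = -167/189 (l = -668/756 = -668*1/756 = -167/189 ≈ -0.88360)
o = 65005/63 (o = -167/189*(-852) + 279 = 47428/63 + 279 = 65005/63 ≈ 1031.8)
c(514) + o = 0 + 65005/63 = 65005/63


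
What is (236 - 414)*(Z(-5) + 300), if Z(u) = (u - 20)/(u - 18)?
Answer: -1232650/23 ≈ -53594.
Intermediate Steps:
Z(u) = (-20 + u)/(-18 + u)
(236 - 414)*(Z(-5) + 300) = (236 - 414)*((-20 - 5)/(-18 - 5) + 300) = -178*(-25/(-23) + 300) = -178*(-1/23*(-25) + 300) = -178*(25/23 + 300) = -178*6925/23 = -1232650/23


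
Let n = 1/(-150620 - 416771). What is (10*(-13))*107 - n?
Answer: -7892408809/567391 ≈ -13910.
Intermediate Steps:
n = -1/567391 (n = 1/(-567391) = -1/567391 ≈ -1.7625e-6)
(10*(-13))*107 - n = (10*(-13))*107 - 1*(-1/567391) = -130*107 + 1/567391 = -13910 + 1/567391 = -7892408809/567391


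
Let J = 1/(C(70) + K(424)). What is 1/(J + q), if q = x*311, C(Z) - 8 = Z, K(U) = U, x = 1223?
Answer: 502/190937207 ≈ 2.6291e-6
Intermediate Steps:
C(Z) = 8 + Z
J = 1/502 (J = 1/((8 + 70) + 424) = 1/(78 + 424) = 1/502 ≈ 0.0019920)
q = 380353 (q = 1223*311 = 380353)
1/(J + q) = 1/(1/502 + 380353) = 1/(190937207/502) = 502/190937207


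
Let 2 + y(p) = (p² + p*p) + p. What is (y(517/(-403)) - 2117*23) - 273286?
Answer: -52291961184/162409 ≈ -3.2198e+5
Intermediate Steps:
y(p) = -2 + p + 2*p² (y(p) = -2 + ((p² + p*p) + p) = -2 + ((p² + p²) + p) = -2 + (2*p² + p) = -2 + (p + 2*p²) = -2 + p + 2*p²)
(y(517/(-403)) - 2117*23) - 273286 = ((-2 + 517/(-403) + 2*(517/(-403))²) - 2117*23) - 273286 = ((-2 + 517*(-1/403) + 2*(517*(-1/403))²) - 48691) - 273286 = ((-2 - 517/403 + 2*(-517/403)²) - 48691) - 273286 = ((-2 - 517/403 + 2*(267289/162409)) - 48691) - 273286 = ((-2 - 517/403 + 534578/162409) - 48691) - 273286 = (1409/162409 - 48691) - 273286 = -7907855210/162409 - 273286 = -52291961184/162409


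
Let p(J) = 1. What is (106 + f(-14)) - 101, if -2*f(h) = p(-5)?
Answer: 9/2 ≈ 4.5000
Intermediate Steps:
f(h) = -1/2 (f(h) = -1/2*1 = -1/2)
(106 + f(-14)) - 101 = (106 - 1/2) - 101 = 211/2 - 101 = 9/2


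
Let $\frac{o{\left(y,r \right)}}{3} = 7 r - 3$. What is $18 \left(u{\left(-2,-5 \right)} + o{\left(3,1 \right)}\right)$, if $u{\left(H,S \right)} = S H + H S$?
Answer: $576$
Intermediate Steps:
$o{\left(y,r \right)} = -9 + 21 r$ ($o{\left(y,r \right)} = 3 \left(7 r - 3\right) = 3 \left(-3 + 7 r\right) = -9 + 21 r$)
$u{\left(H,S \right)} = 2 H S$ ($u{\left(H,S \right)} = H S + H S = 2 H S$)
$18 \left(u{\left(-2,-5 \right)} + o{\left(3,1 \right)}\right) = 18 \left(2 \left(-2\right) \left(-5\right) + \left(-9 + 21 \cdot 1\right)\right) = 18 \left(20 + \left(-9 + 21\right)\right) = 18 \left(20 + 12\right) = 18 \cdot 32 = 576$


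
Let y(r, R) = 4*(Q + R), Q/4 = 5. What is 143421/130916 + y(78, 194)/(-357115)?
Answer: 51105726319/46752067340 ≈ 1.0931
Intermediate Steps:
Q = 20 (Q = 4*5 = 20)
y(r, R) = 80 + 4*R (y(r, R) = 4*(20 + R) = 80 + 4*R)
143421/130916 + y(78, 194)/(-357115) = 143421/130916 + (80 + 4*194)/(-357115) = 143421*(1/130916) + (80 + 776)*(-1/357115) = 143421/130916 + 856*(-1/357115) = 143421/130916 - 856/357115 = 51105726319/46752067340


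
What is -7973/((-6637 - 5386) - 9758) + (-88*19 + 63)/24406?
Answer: 159543409/531587086 ≈ 0.30013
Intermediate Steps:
-7973/((-6637 - 5386) - 9758) + (-88*19 + 63)/24406 = -7973/(-12023 - 9758) + (-1672 + 63)*(1/24406) = -7973/(-21781) - 1609*1/24406 = -7973*(-1/21781) - 1609/24406 = 7973/21781 - 1609/24406 = 159543409/531587086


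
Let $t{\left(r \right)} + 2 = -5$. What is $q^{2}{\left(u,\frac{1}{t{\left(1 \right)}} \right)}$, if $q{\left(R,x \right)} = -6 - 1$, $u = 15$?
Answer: $49$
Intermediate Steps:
$t{\left(r \right)} = -7$ ($t{\left(r \right)} = -2 - 5 = -7$)
$q{\left(R,x \right)} = -7$ ($q{\left(R,x \right)} = -6 - 1 = -7$)
$q^{2}{\left(u,\frac{1}{t{\left(1 \right)}} \right)} = \left(-7\right)^{2} = 49$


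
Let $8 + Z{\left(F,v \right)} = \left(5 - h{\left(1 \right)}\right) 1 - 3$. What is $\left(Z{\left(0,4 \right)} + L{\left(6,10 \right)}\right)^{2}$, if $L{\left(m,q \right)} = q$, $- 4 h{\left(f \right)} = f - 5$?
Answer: $9$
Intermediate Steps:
$h{\left(f \right)} = \frac{5}{4} - \frac{f}{4}$ ($h{\left(f \right)} = - \frac{f - 5}{4} = - \frac{-5 + f}{4} = \frac{5}{4} - \frac{f}{4}$)
$Z{\left(F,v \right)} = -7$ ($Z{\left(F,v \right)} = -8 - \left(3 - \left(5 - \left(\frac{5}{4} - \frac{1}{4}\right)\right) 1\right) = -8 - \left(3 - \left(5 - 1\right) 1\right) = -8 + \left(4 \cdot 1 - 3\right) = -8 + \left(4 - 3\right) = -8 + 1 = -7$)
$\left(Z{\left(0,4 \right)} + L{\left(6,10 \right)}\right)^{2} = \left(-7 + 10\right)^{2} = 3^{2} = 9$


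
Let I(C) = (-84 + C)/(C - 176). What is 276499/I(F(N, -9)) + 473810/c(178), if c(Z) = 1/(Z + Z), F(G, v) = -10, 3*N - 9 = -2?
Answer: 7953503327/47 ≈ 1.6922e+8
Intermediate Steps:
N = 7/3 (N = 3 + (⅓)*(-2) = 3 - ⅔ = 7/3 ≈ 2.3333)
c(Z) = 1/(2*Z)
I(C) = (-84 + C)/(-176 + C)
276499/I(F(N, -9)) + 473810/c(178) = 276499/(((-84 - 10)/(-176 - 10))) + 473810/(((½)/178)) = 276499/((-94/(-186))) + 473810/(((½)*(1/178))) = 276499/((-1/186*(-94))) + 473810/(1/356) = 276499/(47/93) + 473810*356 = 276499*(93/47) + 168676360 = 25714407/47 + 168676360 = 7953503327/47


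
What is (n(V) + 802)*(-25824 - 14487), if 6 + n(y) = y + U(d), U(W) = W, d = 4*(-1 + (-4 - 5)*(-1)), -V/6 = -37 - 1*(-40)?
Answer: -32651910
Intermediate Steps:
V = -18 (V = -6*(-37 - 1*(-40)) = -6*(-37 + 40) = -6*3 = -18)
d = 32 (d = 4*(-1 - 9*(-1)) = 4*(-1 + 9) = 4*8 = 32)
n(y) = 26 + y (n(y) = -6 + (y + 32) = -6 + (32 + y) = 26 + y)
(n(V) + 802)*(-25824 - 14487) = ((26 - 18) + 802)*(-25824 - 14487) = (8 + 802)*(-40311) = 810*(-40311) = -32651910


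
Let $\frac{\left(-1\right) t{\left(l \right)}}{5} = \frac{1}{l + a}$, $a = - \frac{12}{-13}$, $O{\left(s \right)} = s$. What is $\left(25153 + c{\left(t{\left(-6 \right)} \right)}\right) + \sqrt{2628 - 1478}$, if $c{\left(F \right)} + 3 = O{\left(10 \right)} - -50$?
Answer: $25210 + 5 \sqrt{46} \approx 25244.0$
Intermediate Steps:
$a = \frac{12}{13}$ ($a = \left(-12\right) \left(- \frac{1}{13}\right) = \frac{12}{13} \approx 0.92308$)
$t{\left(l \right)} = - \frac{5}{\frac{12}{13} + l}$ ($t{\left(l \right)} = - \frac{5}{l + \frac{12}{13}} = - \frac{5}{\frac{12}{13} + l}$)
$c{\left(F \right)} = 57$ ($c{\left(F \right)} = -3 + \left(10 - -50\right) = -3 + \left(10 + 50\right) = -3 + 60 = 57$)
$\left(25153 + c{\left(t{\left(-6 \right)} \right)}\right) + \sqrt{2628 - 1478} = \left(25153 + 57\right) + \sqrt{2628 - 1478} = 25210 + \sqrt{1150} = 25210 + 5 \sqrt{46}$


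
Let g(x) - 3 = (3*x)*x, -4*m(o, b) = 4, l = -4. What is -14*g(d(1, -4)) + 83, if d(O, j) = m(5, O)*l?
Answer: -631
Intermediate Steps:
m(o, b) = -1 (m(o, b) = -¼*4 = -1)
d(O, j) = 4 (d(O, j) = -1*(-4) = 4)
g(x) = 3 + 3*x² (g(x) = 3 + (3*x)*x = 3 + 3*x²)
-14*g(d(1, -4)) + 83 = -14*(3 + 3*4²) + 83 = -14*(3 + 3*16) + 83 = -14*(3 + 48) + 83 = -14*51 + 83 = -714 + 83 = -631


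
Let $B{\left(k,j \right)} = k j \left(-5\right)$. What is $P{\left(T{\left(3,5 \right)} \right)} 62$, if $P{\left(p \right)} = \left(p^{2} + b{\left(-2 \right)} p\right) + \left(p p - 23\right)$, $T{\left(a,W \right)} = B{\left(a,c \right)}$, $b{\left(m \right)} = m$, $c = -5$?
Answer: $686774$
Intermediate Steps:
$B{\left(k,j \right)} = - 5 j k$ ($B{\left(k,j \right)} = j k \left(-5\right) = - 5 j k$)
$T{\left(a,W \right)} = 25 a$ ($T{\left(a,W \right)} = \left(-5\right) \left(-5\right) a = 25 a$)
$P{\left(p \right)} = -23 - 2 p + 2 p^{2}$ ($P{\left(p \right)} = \left(p^{2} - 2 p\right) + \left(p p - 23\right) = \left(p^{2} - 2 p\right) + \left(p^{2} - 23\right) = \left(p^{2} - 2 p\right) + \left(-23 + p^{2}\right) = -23 - 2 p + 2 p^{2}$)
$P{\left(T{\left(3,5 \right)} \right)} 62 = \left(-23 - 2 \cdot 25 \cdot 3 + 2 \left(25 \cdot 3\right)^{2}\right) 62 = \left(-23 - 150 + 2 \cdot 75^{2}\right) 62 = \left(-23 - 150 + 2 \cdot 5625\right) 62 = \left(-23 - 150 + 11250\right) 62 = 11077 \cdot 62 = 686774$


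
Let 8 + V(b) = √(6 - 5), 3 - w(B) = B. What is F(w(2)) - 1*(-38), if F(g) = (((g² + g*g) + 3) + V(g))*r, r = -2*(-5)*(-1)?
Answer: 58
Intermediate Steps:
w(B) = 3 - B
r = -10 (r = 10*(-1) = -10)
V(b) = -7 (V(b) = -8 + √(6 - 5) = -8 + √1 = -8 + 1 = -7)
F(g) = 40 - 20*g² (F(g) = (((g² + g*g) + 3) - 7)*(-10) = (((g² + g²) + 3) - 7)*(-10) = ((2*g² + 3) - 7)*(-10) = ((3 + 2*g²) - 7)*(-10) = (-4 + 2*g²)*(-10) = 40 - 20*g²)
F(w(2)) - 1*(-38) = (40 - 20*(3 - 1*2)²) - 1*(-38) = (40 - 20*(3 - 2)²) + 38 = (40 - 20*1²) + 38 = (40 - 20*1) + 38 = (40 - 20) + 38 = 20 + 38 = 58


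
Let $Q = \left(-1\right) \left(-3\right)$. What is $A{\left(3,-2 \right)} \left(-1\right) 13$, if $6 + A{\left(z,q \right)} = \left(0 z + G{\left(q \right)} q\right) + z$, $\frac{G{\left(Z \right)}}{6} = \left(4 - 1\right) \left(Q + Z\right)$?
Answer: $507$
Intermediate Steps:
$Q = 3$
$G{\left(Z \right)} = 54 + 18 Z$ ($G{\left(Z \right)} = 6 \left(4 - 1\right) \left(3 + Z\right) = 6 \cdot 3 \left(3 + Z\right) = 6 \left(9 + 3 Z\right) = 54 + 18 Z$)
$A{\left(z,q \right)} = -6 + z + q \left(54 + 18 q\right)$ ($A{\left(z,q \right)} = -6 + \left(\left(0 z + \left(54 + 18 q\right) q\right) + z\right) = -6 + \left(\left(0 + q \left(54 + 18 q\right)\right) + z\right) = -6 + \left(q \left(54 + 18 q\right) + z\right) = -6 + \left(z + q \left(54 + 18 q\right)\right) = -6 + z + q \left(54 + 18 q\right)$)
$A{\left(3,-2 \right)} \left(-1\right) 13 = \left(-6 + 3 + 18 \left(-2\right) \left(3 - 2\right)\right) \left(-1\right) 13 = \left(-6 + 3 + 18 \left(-2\right) 1\right) \left(-1\right) 13 = \left(-6 + 3 - 36\right) \left(-1\right) 13 = \left(-39\right) \left(-1\right) 13 = 39 \cdot 13 = 507$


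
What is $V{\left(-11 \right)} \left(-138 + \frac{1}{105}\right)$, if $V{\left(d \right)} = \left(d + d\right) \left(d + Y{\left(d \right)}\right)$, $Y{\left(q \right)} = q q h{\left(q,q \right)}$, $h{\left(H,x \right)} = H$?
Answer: $- \frac{427773236}{105} \approx -4.074 \cdot 10^{6}$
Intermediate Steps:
$Y{\left(q \right)} = q^{3}$ ($Y{\left(q \right)} = q q q = q^{2} q = q^{3}$)
$V{\left(d \right)} = 2 d \left(d + d^{3}\right)$ ($V{\left(d \right)} = \left(d + d\right) \left(d + d^{3}\right) = 2 d \left(d + d^{3}\right)$)
$V{\left(-11 \right)} \left(-138 + \frac{1}{105}\right) = 2 \left(-11\right)^{2} \left(1 + \left(-11\right)^{2}\right) \left(-138 + \frac{1}{105}\right) = 2 \cdot 121 \left(1 + 121\right) \left(-138 + \frac{1}{105}\right) = 2 \cdot 121 \cdot 122 \left(- \frac{14489}{105}\right) = 29524 \left(- \frac{14489}{105}\right) = - \frac{427773236}{105}$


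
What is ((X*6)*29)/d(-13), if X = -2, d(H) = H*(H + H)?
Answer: -174/169 ≈ -1.0296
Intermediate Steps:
d(H) = 2*H² (d(H) = H*(2*H) = 2*H²)
((X*6)*29)/d(-13) = (-2*6*29)/((2*(-13)²)) = (-12*29)/((2*169)) = -348/338 = -348*1/338 = -174/169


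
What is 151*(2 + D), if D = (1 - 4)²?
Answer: 1661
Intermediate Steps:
D = 9 (D = (-3)² = 9)
151*(2 + D) = 151*(2 + 9) = 151*11 = 1661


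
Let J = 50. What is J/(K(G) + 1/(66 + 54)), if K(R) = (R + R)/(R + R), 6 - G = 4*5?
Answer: 6000/121 ≈ 49.587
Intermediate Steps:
G = -14 (G = 6 - 4*5 = 6 - 1*20 = 6 - 20 = -14)
K(R) = 1 (K(R) = (2*R)/((2*R)) = (2*R)*(1/(2*R)) = 1)
J/(K(G) + 1/(66 + 54)) = 50/(1 + 1/(66 + 54)) = 50/(1 + 1/120) = 50/(121/120) = 50*(120/121) = 6000/121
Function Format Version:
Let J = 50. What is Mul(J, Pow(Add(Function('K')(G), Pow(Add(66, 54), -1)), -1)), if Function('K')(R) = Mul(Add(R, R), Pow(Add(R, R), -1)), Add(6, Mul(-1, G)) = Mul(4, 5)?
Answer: Rational(6000, 121) ≈ 49.587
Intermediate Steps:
G = -14 (G = Add(6, Mul(-1, Mul(4, 5))) = Add(6, Mul(-1, 20)) = Add(6, -20) = -14)
Function('K')(R) = 1 (Function('K')(R) = Mul(Mul(2, R), Pow(Mul(2, R), -1)) = Mul(Mul(2, R), Mul(Rational(1, 2), Pow(R, -1))) = 1)
Mul(J, Pow(Add(Function('K')(G), Pow(Add(66, 54), -1)), -1)) = Mul(50, Pow(Add(1, Pow(Add(66, 54), -1)), -1)) = Mul(50, Pow(Add(1, Pow(120, -1)), -1)) = Mul(50, Pow(Add(1, Rational(1, 120)), -1)) = Mul(50, Pow(Rational(121, 120), -1)) = Mul(50, Rational(120, 121)) = Rational(6000, 121)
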